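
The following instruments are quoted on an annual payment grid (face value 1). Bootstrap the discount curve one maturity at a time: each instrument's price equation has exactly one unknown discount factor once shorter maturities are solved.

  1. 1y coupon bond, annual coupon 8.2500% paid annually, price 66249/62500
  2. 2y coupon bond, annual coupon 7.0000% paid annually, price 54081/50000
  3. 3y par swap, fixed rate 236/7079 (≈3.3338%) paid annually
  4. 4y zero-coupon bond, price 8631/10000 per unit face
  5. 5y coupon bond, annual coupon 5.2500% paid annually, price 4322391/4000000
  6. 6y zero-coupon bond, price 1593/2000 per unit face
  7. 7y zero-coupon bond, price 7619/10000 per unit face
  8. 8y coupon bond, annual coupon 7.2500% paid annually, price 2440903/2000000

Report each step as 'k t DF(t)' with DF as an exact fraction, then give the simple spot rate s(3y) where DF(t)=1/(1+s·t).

1 1 612/625
2 2 2367/2500
3 3 566/625
4 4 8631/10000
5 5 1053/1250
6 6 1593/2000
7 7 7619/10000
8 8 7259/10000
s(3y) = (1/(566/625) − 1)/(3) = 59/1698 ≈ 3.4747%

step 1 [1y] bond c/1=33/400: DF=(66249/62500 − 33/400·(0))/(1+33/400) = 612/625 ≈ 0.979200
step 2 [2y] bond c/1=7/100: DF=(54081/50000 − 7/100·(0.979200))/(1+7/100) = 2367/2500 ≈ 0.946800
step 3 [3y] swap r/1=236/7079: DF=(1 − 236/7079·(0.979200+0.946800))/(1+236/7079) = 566/625 ≈ 0.905600
step 4 [4y] zero: DF = P = 8631/10000 ≈ 0.863100
step 5 [5y] bond c/1=21/400: DF=(4322391/4000000 − 21/400·(0.979200+0.946800+0.905600+0.863100))/(1+21/400) = 1053/1250 ≈ 0.842400
step 6 [6y] zero: DF = P = 1593/2000 ≈ 0.796500
step 7 [7y] zero: DF = P = 7619/10000 ≈ 0.761900
step 8 [8y] bond c/1=29/400: DF=(2440903/2000000 − 29/400·(0.979200+0.946800+0.905600+0.863100+0.842400+0.796500+0.761900))/(1+29/400) = 7259/10000 ≈ 0.725900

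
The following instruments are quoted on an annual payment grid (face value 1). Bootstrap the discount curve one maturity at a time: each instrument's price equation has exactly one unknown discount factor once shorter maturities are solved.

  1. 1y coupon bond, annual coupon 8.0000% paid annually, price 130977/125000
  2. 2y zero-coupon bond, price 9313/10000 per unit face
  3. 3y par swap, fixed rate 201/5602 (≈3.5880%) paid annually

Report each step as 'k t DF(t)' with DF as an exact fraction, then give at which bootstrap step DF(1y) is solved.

step 1 [1y] bond c/1=2/25: DF=(130977/125000 − 2/25·(0))/(1+2/25) = 4851/5000 ≈ 0.970200
step 2 [2y] zero: DF = P = 9313/10000 ≈ 0.931300
step 3 [3y] swap r/1=201/5602: DF=(1 − 201/5602·(0.970200+0.931300))/(1+201/5602) = 1799/2000 ≈ 0.899500

1 1 4851/5000
2 2 9313/10000
3 3 1799/2000
DF(1y) is solved at step 1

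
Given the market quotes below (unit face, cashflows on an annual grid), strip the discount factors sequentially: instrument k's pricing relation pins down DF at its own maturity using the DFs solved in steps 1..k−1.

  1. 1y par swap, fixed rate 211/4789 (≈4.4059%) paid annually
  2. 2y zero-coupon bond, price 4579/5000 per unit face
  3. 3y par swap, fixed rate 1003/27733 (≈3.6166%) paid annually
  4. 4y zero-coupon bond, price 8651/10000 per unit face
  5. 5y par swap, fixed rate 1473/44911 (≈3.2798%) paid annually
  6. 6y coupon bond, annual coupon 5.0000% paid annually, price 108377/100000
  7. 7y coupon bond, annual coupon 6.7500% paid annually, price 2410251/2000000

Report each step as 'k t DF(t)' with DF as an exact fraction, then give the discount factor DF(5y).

step 1 [1y] swap r/1=211/4789: DF=(1 − 211/4789·(0))/(1+211/4789) = 4789/5000 ≈ 0.957800
step 2 [2y] zero: DF = P = 4579/5000 ≈ 0.915800
step 3 [3y] swap r/1=1003/27733: DF=(1 − 1003/27733·(0.957800+0.915800))/(1+1003/27733) = 8997/10000 ≈ 0.899700
step 4 [4y] zero: DF = P = 8651/10000 ≈ 0.865100
step 5 [5y] swap r/1=1473/44911: DF=(1 − 1473/44911·(0.957800+0.915800+0.899700+0.865100))/(1+1473/44911) = 8527/10000 ≈ 0.852700
step 6 [6y] bond c/1=1/20: DF=(108377/100000 − 1/20·(0.957800+0.915800+0.899700+0.865100+0.852700))/(1+1/20) = 8183/10000 ≈ 0.818300
step 7 [7y] bond c/1=27/400: DF=(2410251/2000000 − 27/400·(0.957800+0.915800+0.899700+0.865100+0.852700+0.818300))/(1+27/400) = 1983/2500 ≈ 0.793200

1 1 4789/5000
2 2 4579/5000
3 3 8997/10000
4 4 8651/10000
5 5 8527/10000
6 6 8183/10000
7 7 1983/2500
DF(5y) = 8527/10000 ≈ 0.852700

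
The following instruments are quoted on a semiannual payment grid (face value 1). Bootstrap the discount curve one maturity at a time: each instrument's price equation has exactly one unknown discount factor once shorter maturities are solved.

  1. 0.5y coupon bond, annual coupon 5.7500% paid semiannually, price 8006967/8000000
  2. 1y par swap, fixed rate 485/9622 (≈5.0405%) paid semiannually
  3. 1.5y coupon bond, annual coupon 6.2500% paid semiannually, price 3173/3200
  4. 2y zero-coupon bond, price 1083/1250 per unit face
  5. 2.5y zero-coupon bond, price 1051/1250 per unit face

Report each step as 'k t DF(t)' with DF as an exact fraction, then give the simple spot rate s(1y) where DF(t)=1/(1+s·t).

step 1 [0.5y] bond c/2=23/800: DF=(8006967/8000000 − 23/800·(0))/(1+23/800) = 9729/10000 ≈ 0.972900
step 2 [1y] swap r/2=485/19244: DF=(1 − 485/19244·(0.972900))/(1+485/19244) = 1903/2000 ≈ 0.951500
step 3 [1.5y] bond c/2=1/32: DF=(3173/3200 − 1/32·(0.972900+0.951500))/(1+1/32) = 1129/1250 ≈ 0.903200
step 4 [2y] zero: DF = P = 1083/1250 ≈ 0.866400
step 5 [2.5y] zero: DF = P = 1051/1250 ≈ 0.840800

1 1/2 9729/10000
2 1 1903/2000
3 3/2 1129/1250
4 2 1083/1250
5 5/2 1051/1250
s(1y) = (1/(1903/2000) − 1)/(1) = 97/1903 ≈ 5.0972%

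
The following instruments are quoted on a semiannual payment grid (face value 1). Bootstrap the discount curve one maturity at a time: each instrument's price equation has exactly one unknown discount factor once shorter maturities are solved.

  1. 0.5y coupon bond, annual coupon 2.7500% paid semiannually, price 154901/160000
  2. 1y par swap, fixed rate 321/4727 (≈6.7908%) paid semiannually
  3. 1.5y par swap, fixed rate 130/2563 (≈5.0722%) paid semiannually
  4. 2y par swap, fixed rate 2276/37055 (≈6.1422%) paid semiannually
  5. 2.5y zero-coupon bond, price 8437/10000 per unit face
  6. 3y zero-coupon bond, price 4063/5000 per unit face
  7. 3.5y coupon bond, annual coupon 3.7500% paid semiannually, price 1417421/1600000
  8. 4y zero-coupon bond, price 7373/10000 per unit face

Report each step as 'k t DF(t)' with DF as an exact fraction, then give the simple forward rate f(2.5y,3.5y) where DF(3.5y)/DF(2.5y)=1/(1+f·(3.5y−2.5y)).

step 1 [0.5y] bond c/2=11/800: DF=(154901/160000 − 11/800·(0))/(1+11/800) = 191/200 ≈ 0.955000
step 2 [1y] swap r/2=321/9454: DF=(1 − 321/9454·(0.955000))/(1+321/9454) = 4679/5000 ≈ 0.935800
step 3 [1.5y] swap r/2=65/2563: DF=(1 − 65/2563·(0.955000+0.935800))/(1+65/2563) = 1857/2000 ≈ 0.928500
step 4 [2y] swap r/2=1138/37055: DF=(1 − 1138/37055·(0.955000+0.935800+0.928500))/(1+1138/37055) = 4431/5000 ≈ 0.886200
step 5 [2.5y] zero: DF = P = 8437/10000 ≈ 0.843700
step 6 [3y] zero: DF = P = 4063/5000 ≈ 0.812600
step 7 [3.5y] bond c/2=3/160: DF=(1417421/1600000 − 3/160·(0.955000+0.935800+0.928500+0.886200+0.843700+0.812600))/(1+3/160) = 7709/10000 ≈ 0.770900
step 8 [4y] zero: DF = P = 7373/10000 ≈ 0.737300

1 1/2 191/200
2 1 4679/5000
3 3/2 1857/2000
4 2 4431/5000
5 5/2 8437/10000
6 3 4063/5000
7 7/2 7709/10000
8 4 7373/10000
f(2.5y,3.5y) = ((8437/10000)/(7709/10000) − 1)/(1) = 56/593 ≈ 9.4435%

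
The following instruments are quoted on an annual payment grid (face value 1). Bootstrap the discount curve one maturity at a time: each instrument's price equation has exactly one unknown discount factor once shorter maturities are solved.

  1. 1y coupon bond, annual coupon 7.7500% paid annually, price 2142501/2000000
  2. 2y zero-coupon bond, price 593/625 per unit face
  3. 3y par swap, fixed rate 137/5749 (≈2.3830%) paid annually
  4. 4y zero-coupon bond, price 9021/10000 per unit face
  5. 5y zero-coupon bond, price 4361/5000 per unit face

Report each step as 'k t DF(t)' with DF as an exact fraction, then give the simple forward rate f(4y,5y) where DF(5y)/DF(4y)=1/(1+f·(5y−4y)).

step 1 [1y] bond c/1=31/400: DF=(2142501/2000000 − 31/400·(0))/(1+31/400) = 4971/5000 ≈ 0.994200
step 2 [2y] zero: DF = P = 593/625 ≈ 0.948800
step 3 [3y] swap r/1=137/5749: DF=(1 − 137/5749·(0.994200+0.948800))/(1+137/5749) = 1863/2000 ≈ 0.931500
step 4 [4y] zero: DF = P = 9021/10000 ≈ 0.902100
step 5 [5y] zero: DF = P = 4361/5000 ≈ 0.872200

1 1 4971/5000
2 2 593/625
3 3 1863/2000
4 4 9021/10000
5 5 4361/5000
f(4y,5y) = ((9021/10000)/(4361/5000) − 1)/(1) = 299/8722 ≈ 3.4281%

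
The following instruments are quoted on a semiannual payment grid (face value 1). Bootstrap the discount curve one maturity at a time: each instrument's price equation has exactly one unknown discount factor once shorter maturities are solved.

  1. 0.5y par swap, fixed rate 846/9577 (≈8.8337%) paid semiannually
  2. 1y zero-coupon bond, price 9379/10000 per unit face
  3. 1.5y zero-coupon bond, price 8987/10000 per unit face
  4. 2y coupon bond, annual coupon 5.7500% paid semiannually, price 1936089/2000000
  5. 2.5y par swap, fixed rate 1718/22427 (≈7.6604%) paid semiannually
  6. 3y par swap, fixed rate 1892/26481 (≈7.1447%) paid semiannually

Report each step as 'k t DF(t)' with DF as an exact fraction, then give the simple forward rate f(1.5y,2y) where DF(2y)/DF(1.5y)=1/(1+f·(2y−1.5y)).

step 1 [0.5y] swap r/2=423/9577: DF=(1 − 423/9577·(0))/(1+423/9577) = 9577/10000 ≈ 0.957700
step 2 [1y] zero: DF = P = 9379/10000 ≈ 0.937900
step 3 [1.5y] zero: DF = P = 8987/10000 ≈ 0.898700
step 4 [2y] bond c/2=23/800: DF=(1936089/2000000 − 23/800·(0.957700+0.937900+0.898700))/(1+23/800) = 8629/10000 ≈ 0.862900
step 5 [2.5y] swap r/2=859/22427: DF=(1 − 859/22427·(0.957700+0.937900+0.898700+0.862900))/(1+859/22427) = 4141/5000 ≈ 0.828200
step 6 [3y] swap r/2=946/26481: DF=(1 − 946/26481·(0.957700+0.937900+0.898700+0.862900+0.828200))/(1+946/26481) = 2027/2500 ≈ 0.810800

1 1/2 9577/10000
2 1 9379/10000
3 3/2 8987/10000
4 2 8629/10000
5 5/2 4141/5000
6 3 2027/2500
f(1.5y,2y) = ((8987/10000)/(8629/10000) − 1)/(1/2) = 716/8629 ≈ 8.2976%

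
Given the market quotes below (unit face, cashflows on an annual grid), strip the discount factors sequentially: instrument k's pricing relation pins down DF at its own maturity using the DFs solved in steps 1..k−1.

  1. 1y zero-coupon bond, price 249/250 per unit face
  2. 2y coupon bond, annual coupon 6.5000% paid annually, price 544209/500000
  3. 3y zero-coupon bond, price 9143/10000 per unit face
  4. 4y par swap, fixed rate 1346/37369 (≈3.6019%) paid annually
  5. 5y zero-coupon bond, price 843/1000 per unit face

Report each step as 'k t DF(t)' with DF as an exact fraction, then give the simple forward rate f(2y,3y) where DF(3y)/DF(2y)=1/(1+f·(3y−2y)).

1 1 249/250
2 2 2403/2500
3 3 9143/10000
4 4 4327/5000
5 5 843/1000
f(2y,3y) = ((2403/2500)/(9143/10000) − 1)/(1) = 469/9143 ≈ 5.1296%

step 1 [1y] zero: DF = P = 249/250 ≈ 0.996000
step 2 [2y] bond c/1=13/200: DF=(544209/500000 − 13/200·(0.996000))/(1+13/200) = 2403/2500 ≈ 0.961200
step 3 [3y] zero: DF = P = 9143/10000 ≈ 0.914300
step 4 [4y] swap r/1=1346/37369: DF=(1 − 1346/37369·(0.996000+0.961200+0.914300))/(1+1346/37369) = 4327/5000 ≈ 0.865400
step 5 [5y] zero: DF = P = 843/1000 ≈ 0.843000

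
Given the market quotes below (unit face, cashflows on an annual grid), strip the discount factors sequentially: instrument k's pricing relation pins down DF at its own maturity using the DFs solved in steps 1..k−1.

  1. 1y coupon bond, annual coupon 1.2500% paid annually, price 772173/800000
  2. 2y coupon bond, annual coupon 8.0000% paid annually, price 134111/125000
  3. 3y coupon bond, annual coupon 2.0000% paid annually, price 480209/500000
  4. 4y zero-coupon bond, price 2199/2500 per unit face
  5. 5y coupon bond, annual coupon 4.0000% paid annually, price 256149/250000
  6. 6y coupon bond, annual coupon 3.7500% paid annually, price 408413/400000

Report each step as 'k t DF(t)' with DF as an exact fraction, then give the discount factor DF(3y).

1 1 9533/10000
2 2 2307/2500
3 3 1131/1250
4 4 2199/2500
5 5 2111/2500
6 6 8213/10000
DF(3y) = 1131/1250 ≈ 0.904800

step 1 [1y] bond c/1=1/80: DF=(772173/800000 − 1/80·(0))/(1+1/80) = 9533/10000 ≈ 0.953300
step 2 [2y] bond c/1=2/25: DF=(134111/125000 − 2/25·(0.953300))/(1+2/25) = 2307/2500 ≈ 0.922800
step 3 [3y] bond c/1=1/50: DF=(480209/500000 − 1/50·(0.953300+0.922800))/(1+1/50) = 1131/1250 ≈ 0.904800
step 4 [4y] zero: DF = P = 2199/2500 ≈ 0.879600
step 5 [5y] bond c/1=1/25: DF=(256149/250000 − 1/25·(0.953300+0.922800+0.904800+0.879600))/(1+1/25) = 2111/2500 ≈ 0.844400
step 6 [6y] bond c/1=3/80: DF=(408413/400000 − 3/80·(0.953300+0.922800+0.904800+0.879600+0.844400))/(1+3/80) = 8213/10000 ≈ 0.821300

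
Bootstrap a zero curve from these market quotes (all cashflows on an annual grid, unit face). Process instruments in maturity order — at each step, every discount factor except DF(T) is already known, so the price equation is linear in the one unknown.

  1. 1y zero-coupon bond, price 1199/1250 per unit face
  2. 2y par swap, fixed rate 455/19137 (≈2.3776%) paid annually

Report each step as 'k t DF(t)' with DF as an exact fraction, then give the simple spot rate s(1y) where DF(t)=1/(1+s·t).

step 1 [1y] zero: DF = P = 1199/1250 ≈ 0.959200
step 2 [2y] swap r/1=455/19137: DF=(1 − 455/19137·(0.959200))/(1+455/19137) = 1909/2000 ≈ 0.954500

1 1 1199/1250
2 2 1909/2000
s(1y) = (1/(1199/1250) − 1)/(1) = 51/1199 ≈ 4.2535%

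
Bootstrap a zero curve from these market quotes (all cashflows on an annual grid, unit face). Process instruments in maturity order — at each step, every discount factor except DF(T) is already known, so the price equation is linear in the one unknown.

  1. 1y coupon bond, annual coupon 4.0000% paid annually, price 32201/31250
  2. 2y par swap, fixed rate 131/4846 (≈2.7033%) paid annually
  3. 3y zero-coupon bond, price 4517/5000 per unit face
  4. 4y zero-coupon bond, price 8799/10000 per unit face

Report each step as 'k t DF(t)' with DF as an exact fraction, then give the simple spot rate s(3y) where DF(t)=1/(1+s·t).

step 1 [1y] bond c/1=1/25: DF=(32201/31250 − 1/25·(0))/(1+1/25) = 2477/2500 ≈ 0.990800
step 2 [2y] swap r/1=131/4846: DF=(1 − 131/4846·(0.990800))/(1+131/4846) = 2369/2500 ≈ 0.947600
step 3 [3y] zero: DF = P = 4517/5000 ≈ 0.903400
step 4 [4y] zero: DF = P = 8799/10000 ≈ 0.879900

1 1 2477/2500
2 2 2369/2500
3 3 4517/5000
4 4 8799/10000
s(3y) = (1/(4517/5000) − 1)/(3) = 161/4517 ≈ 3.5643%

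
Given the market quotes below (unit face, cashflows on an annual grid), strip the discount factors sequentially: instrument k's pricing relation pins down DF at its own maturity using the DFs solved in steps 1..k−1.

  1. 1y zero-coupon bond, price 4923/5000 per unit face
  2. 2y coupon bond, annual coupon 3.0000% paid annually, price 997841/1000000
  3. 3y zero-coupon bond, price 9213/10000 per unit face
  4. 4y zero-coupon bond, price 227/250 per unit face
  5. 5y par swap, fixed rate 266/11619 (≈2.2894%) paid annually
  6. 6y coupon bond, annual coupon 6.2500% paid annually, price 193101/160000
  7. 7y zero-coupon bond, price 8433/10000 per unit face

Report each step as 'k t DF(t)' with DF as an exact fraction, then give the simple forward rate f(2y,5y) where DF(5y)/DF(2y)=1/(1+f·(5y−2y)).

step 1 [1y] zero: DF = P = 4923/5000 ≈ 0.984600
step 2 [2y] bond c/1=3/100: DF=(997841/1000000 − 3/100·(0.984600))/(1+3/100) = 9401/10000 ≈ 0.940100
step 3 [3y] zero: DF = P = 9213/10000 ≈ 0.921300
step 4 [4y] zero: DF = P = 227/250 ≈ 0.908000
step 5 [5y] swap r/1=266/11619: DF=(1 − 266/11619·(0.984600+0.940100+0.921300+0.908000))/(1+266/11619) = 1117/1250 ≈ 0.893600
step 6 [6y] bond c/1=1/16: DF=(193101/160000 − 1/16·(0.984600+0.940100+0.921300+0.908000+0.893600))/(1+1/16) = 69/80 ≈ 0.862500
step 7 [7y] zero: DF = P = 8433/10000 ≈ 0.843300

1 1 4923/5000
2 2 9401/10000
3 3 9213/10000
4 4 227/250
5 5 1117/1250
6 6 69/80
7 7 8433/10000
f(2y,5y) = ((9401/10000)/(1117/1250) − 1)/(3) = 155/8936 ≈ 1.7346%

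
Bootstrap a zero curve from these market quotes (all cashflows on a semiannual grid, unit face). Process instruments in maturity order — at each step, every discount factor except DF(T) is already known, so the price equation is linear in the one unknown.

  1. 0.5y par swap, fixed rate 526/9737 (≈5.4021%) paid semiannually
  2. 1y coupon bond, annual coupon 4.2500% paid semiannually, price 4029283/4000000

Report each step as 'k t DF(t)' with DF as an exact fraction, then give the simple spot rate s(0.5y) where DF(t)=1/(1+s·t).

step 1 [0.5y] swap r/2=263/9737: DF=(1 − 263/9737·(0))/(1+263/9737) = 9737/10000 ≈ 0.973700
step 2 [1y] bond c/2=17/800: DF=(4029283/4000000 − 17/800·(0.973700))/(1+17/800) = 9661/10000 ≈ 0.966100

1 1/2 9737/10000
2 1 9661/10000
s(0.5y) = (1/(9737/10000) − 1)/(1/2) = 526/9737 ≈ 5.4021%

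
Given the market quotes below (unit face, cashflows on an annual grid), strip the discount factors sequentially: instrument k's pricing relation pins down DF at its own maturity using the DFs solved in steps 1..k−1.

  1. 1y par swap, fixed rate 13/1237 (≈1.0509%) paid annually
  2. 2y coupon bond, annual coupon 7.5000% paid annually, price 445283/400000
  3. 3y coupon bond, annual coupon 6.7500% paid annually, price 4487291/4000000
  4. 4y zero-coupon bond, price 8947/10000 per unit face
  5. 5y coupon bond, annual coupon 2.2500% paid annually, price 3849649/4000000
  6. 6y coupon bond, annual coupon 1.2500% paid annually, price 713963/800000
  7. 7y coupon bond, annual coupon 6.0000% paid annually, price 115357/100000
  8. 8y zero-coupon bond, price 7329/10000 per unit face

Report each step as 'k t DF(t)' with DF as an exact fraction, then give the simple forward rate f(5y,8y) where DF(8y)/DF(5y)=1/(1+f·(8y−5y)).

1 1 1237/1250
2 2 1933/2000
3 3 1159/1250
4 4 8947/10000
5 5 8581/10000
6 6 4121/5000
7 7 487/625
8 8 7329/10000
f(5y,8y) = ((8581/10000)/(7329/10000) − 1)/(3) = 1252/21987 ≈ 5.6943%

step 1 [1y] swap r/1=13/1237: DF=(1 − 13/1237·(0))/(1+13/1237) = 1237/1250 ≈ 0.989600
step 2 [2y] bond c/1=3/40: DF=(445283/400000 − 3/40·(0.989600))/(1+3/40) = 1933/2000 ≈ 0.966500
step 3 [3y] bond c/1=27/400: DF=(4487291/4000000 − 27/400·(0.989600+0.966500))/(1+27/400) = 1159/1250 ≈ 0.927200
step 4 [4y] zero: DF = P = 8947/10000 ≈ 0.894700
step 5 [5y] bond c/1=9/400: DF=(3849649/4000000 − 9/400·(0.989600+0.966500+0.927200+0.894700))/(1+9/400) = 8581/10000 ≈ 0.858100
step 6 [6y] bond c/1=1/80: DF=(713963/800000 − 1/80·(0.989600+0.966500+0.927200+0.894700+0.858100))/(1+1/80) = 4121/5000 ≈ 0.824200
step 7 [7y] bond c/1=3/50: DF=(115357/100000 − 3/50·(0.989600+0.966500+0.927200+0.894700+0.858100+0.824200))/(1+3/50) = 487/625 ≈ 0.779200
step 8 [8y] zero: DF = P = 7329/10000 ≈ 0.732900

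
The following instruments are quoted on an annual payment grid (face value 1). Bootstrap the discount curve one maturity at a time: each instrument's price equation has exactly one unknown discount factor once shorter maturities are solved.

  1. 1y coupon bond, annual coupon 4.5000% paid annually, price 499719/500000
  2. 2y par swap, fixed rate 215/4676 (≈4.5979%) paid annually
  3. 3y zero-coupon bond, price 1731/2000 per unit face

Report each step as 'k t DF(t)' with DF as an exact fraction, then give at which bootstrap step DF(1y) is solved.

step 1 [1y] bond c/1=9/200: DF=(499719/500000 − 9/200·(0))/(1+9/200) = 2391/2500 ≈ 0.956400
step 2 [2y] swap r/1=215/4676: DF=(1 − 215/4676·(0.956400))/(1+215/4676) = 457/500 ≈ 0.914000
step 3 [3y] zero: DF = P = 1731/2000 ≈ 0.865500

1 1 2391/2500
2 2 457/500
3 3 1731/2000
DF(1y) is solved at step 1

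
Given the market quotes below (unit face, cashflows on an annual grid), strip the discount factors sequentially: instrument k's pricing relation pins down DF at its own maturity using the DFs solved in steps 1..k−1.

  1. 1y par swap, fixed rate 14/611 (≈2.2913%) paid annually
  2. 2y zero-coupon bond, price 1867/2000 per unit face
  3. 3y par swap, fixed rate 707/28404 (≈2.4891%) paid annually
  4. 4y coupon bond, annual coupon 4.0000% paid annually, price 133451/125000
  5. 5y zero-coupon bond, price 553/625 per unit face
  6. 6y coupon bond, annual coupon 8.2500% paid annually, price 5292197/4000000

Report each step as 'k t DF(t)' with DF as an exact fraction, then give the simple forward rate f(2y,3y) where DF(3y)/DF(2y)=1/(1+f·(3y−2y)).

1 1 611/625
2 2 1867/2000
3 3 9293/10000
4 4 9173/10000
5 5 553/625
6 6 2171/2500
f(2y,3y) = ((1867/2000)/(9293/10000) − 1)/(1) = 42/9293 ≈ 0.4520%

step 1 [1y] swap r/1=14/611: DF=(1 − 14/611·(0))/(1+14/611) = 611/625 ≈ 0.977600
step 2 [2y] zero: DF = P = 1867/2000 ≈ 0.933500
step 3 [3y] swap r/1=707/28404: DF=(1 − 707/28404·(0.977600+0.933500))/(1+707/28404) = 9293/10000 ≈ 0.929300
step 4 [4y] bond c/1=1/25: DF=(133451/125000 − 1/25·(0.977600+0.933500+0.929300))/(1+1/25) = 9173/10000 ≈ 0.917300
step 5 [5y] zero: DF = P = 553/625 ≈ 0.884800
step 6 [6y] bond c/1=33/400: DF=(5292197/4000000 − 33/400·(0.977600+0.933500+0.929300+0.917300+0.884800))/(1+33/400) = 2171/2500 ≈ 0.868400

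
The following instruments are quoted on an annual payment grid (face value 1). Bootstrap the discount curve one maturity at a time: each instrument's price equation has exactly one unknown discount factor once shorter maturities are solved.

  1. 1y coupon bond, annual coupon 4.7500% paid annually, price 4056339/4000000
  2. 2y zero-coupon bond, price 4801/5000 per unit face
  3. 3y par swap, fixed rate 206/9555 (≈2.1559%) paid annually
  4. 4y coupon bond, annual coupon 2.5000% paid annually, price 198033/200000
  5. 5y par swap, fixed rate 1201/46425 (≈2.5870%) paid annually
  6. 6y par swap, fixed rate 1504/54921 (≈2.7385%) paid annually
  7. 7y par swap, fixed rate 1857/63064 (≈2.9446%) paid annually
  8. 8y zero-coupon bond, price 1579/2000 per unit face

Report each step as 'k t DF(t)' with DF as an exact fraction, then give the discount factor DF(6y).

1 1 9681/10000
2 2 4801/5000
3 3 4691/5000
4 4 8961/10000
5 5 8799/10000
6 6 531/625
7 7 8143/10000
8 8 1579/2000
DF(6y) = 531/625 ≈ 0.849600

step 1 [1y] bond c/1=19/400: DF=(4056339/4000000 − 19/400·(0))/(1+19/400) = 9681/10000 ≈ 0.968100
step 2 [2y] zero: DF = P = 4801/5000 ≈ 0.960200
step 3 [3y] swap r/1=206/9555: DF=(1 − 206/9555·(0.968100+0.960200))/(1+206/9555) = 4691/5000 ≈ 0.938200
step 4 [4y] bond c/1=1/40: DF=(198033/200000 − 1/40·(0.968100+0.960200+0.938200))/(1+1/40) = 8961/10000 ≈ 0.896100
step 5 [5y] swap r/1=1201/46425: DF=(1 − 1201/46425·(0.968100+0.960200+0.938200+0.896100))/(1+1201/46425) = 8799/10000 ≈ 0.879900
step 6 [6y] swap r/1=1504/54921: DF=(1 − 1504/54921·(0.968100+0.960200+0.938200+0.896100+0.879900))/(1+1504/54921) = 531/625 ≈ 0.849600
step 7 [7y] swap r/1=1857/63064: DF=(1 − 1857/63064·(0.968100+0.960200+0.938200+0.896100+0.879900+0.849600))/(1+1857/63064) = 8143/10000 ≈ 0.814300
step 8 [8y] zero: DF = P = 1579/2000 ≈ 0.789500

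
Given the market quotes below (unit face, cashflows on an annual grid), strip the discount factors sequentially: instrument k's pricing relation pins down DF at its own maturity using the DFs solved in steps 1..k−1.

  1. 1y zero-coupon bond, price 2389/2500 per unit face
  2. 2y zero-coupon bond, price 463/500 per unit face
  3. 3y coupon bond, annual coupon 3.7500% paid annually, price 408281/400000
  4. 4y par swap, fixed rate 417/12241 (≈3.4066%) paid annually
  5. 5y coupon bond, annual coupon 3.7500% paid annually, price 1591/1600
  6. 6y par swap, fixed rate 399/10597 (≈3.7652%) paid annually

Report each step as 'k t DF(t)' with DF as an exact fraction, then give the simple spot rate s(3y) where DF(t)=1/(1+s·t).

1 1 2389/2500
2 2 463/500
3 3 4579/5000
4 4 8749/10000
5 5 8257/10000
6 6 1601/2000
s(3y) = (1/(4579/5000) − 1)/(3) = 421/13737 ≈ 3.0647%

step 1 [1y] zero: DF = P = 2389/2500 ≈ 0.955600
step 2 [2y] zero: DF = P = 463/500 ≈ 0.926000
step 3 [3y] bond c/1=3/80: DF=(408281/400000 − 3/80·(0.955600+0.926000))/(1+3/80) = 4579/5000 ≈ 0.915800
step 4 [4y] swap r/1=417/12241: DF=(1 − 417/12241·(0.955600+0.926000+0.915800))/(1+417/12241) = 8749/10000 ≈ 0.874900
step 5 [5y] bond c/1=3/80: DF=(1591/1600 − 3/80·(0.955600+0.926000+0.915800+0.874900))/(1+3/80) = 8257/10000 ≈ 0.825700
step 6 [6y] swap r/1=399/10597: DF=(1 − 399/10597·(0.955600+0.926000+0.915800+0.874900+0.825700))/(1+399/10597) = 1601/2000 ≈ 0.800500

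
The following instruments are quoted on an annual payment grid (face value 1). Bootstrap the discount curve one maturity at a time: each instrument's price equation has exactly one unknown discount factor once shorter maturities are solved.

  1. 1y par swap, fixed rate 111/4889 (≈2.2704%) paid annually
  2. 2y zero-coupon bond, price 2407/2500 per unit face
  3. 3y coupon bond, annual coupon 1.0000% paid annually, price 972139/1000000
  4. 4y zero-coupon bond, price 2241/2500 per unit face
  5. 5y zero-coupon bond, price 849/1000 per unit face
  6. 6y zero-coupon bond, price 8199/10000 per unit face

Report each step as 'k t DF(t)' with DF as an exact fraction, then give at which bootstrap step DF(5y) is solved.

step 1 [1y] swap r/1=111/4889: DF=(1 − 111/4889·(0))/(1+111/4889) = 4889/5000 ≈ 0.977800
step 2 [2y] zero: DF = P = 2407/2500 ≈ 0.962800
step 3 [3y] bond c/1=1/100: DF=(972139/1000000 − 1/100·(0.977800+0.962800))/(1+1/100) = 9433/10000 ≈ 0.943300
step 4 [4y] zero: DF = P = 2241/2500 ≈ 0.896400
step 5 [5y] zero: DF = P = 849/1000 ≈ 0.849000
step 6 [6y] zero: DF = P = 8199/10000 ≈ 0.819900

1 1 4889/5000
2 2 2407/2500
3 3 9433/10000
4 4 2241/2500
5 5 849/1000
6 6 8199/10000
DF(5y) is solved at step 5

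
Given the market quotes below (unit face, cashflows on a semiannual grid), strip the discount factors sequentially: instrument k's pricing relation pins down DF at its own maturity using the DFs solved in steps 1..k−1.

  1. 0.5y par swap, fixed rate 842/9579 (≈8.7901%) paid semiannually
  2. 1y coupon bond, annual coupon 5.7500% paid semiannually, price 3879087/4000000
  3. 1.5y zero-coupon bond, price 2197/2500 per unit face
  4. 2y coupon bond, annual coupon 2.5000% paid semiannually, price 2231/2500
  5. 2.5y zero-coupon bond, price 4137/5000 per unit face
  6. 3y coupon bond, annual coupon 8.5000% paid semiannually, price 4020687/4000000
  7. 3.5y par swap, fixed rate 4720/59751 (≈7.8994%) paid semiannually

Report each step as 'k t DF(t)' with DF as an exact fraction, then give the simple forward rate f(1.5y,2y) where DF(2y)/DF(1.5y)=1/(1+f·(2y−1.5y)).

step 1 [0.5y] swap r/2=421/9579: DF=(1 − 421/9579·(0))/(1+421/9579) = 9579/10000 ≈ 0.957900
step 2 [1y] bond c/2=23/800: DF=(3879087/4000000 − 23/800·(0.957900))/(1+23/800) = 9159/10000 ≈ 0.915900
step 3 [1.5y] zero: DF = P = 2197/2500 ≈ 0.878800
step 4 [2y] bond c/2=1/80: DF=(2231/2500 − 1/80·(0.957900+0.915900+0.878800))/(1+1/80) = 4237/5000 ≈ 0.847400
step 5 [2.5y] zero: DF = P = 4137/5000 ≈ 0.827400
step 6 [3y] bond c/2=17/400: DF=(4020687/4000000 − 17/400·(0.957900+0.915900+0.878800+0.847400+0.827400))/(1+17/400) = 7837/10000 ≈ 0.783700
step 7 [3.5y] swap r/2=2360/59751: DF=(1 − 2360/59751·(0.957900+0.915900+0.878800+0.847400+0.827400+0.783700))/(1+2360/59751) = 191/250 ≈ 0.764000

1 1/2 9579/10000
2 1 9159/10000
3 3/2 2197/2500
4 2 4237/5000
5 5/2 4137/5000
6 3 7837/10000
7 7/2 191/250
f(1.5y,2y) = ((2197/2500)/(4237/5000) − 1)/(1/2) = 314/4237 ≈ 7.4109%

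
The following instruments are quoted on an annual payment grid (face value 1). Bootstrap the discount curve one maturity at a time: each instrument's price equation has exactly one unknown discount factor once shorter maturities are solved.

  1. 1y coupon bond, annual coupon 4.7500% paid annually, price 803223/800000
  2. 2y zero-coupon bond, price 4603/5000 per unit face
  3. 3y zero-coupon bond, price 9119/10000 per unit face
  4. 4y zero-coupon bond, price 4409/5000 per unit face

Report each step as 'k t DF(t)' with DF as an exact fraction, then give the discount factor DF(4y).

step 1 [1y] bond c/1=19/400: DF=(803223/800000 − 19/400·(0))/(1+19/400) = 1917/2000 ≈ 0.958500
step 2 [2y] zero: DF = P = 4603/5000 ≈ 0.920600
step 3 [3y] zero: DF = P = 9119/10000 ≈ 0.911900
step 4 [4y] zero: DF = P = 4409/5000 ≈ 0.881800

1 1 1917/2000
2 2 4603/5000
3 3 9119/10000
4 4 4409/5000
DF(4y) = 4409/5000 ≈ 0.881800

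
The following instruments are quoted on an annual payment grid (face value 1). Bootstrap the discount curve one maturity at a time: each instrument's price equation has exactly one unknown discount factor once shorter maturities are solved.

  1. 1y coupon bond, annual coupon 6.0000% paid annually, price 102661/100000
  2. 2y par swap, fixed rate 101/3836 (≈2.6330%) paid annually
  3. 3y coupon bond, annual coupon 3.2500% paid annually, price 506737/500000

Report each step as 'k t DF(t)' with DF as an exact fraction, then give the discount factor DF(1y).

1 1 1937/2000
2 2 1899/2000
3 3 2303/2500
DF(1y) = 1937/2000 ≈ 0.968500

step 1 [1y] bond c/1=3/50: DF=(102661/100000 − 3/50·(0))/(1+3/50) = 1937/2000 ≈ 0.968500
step 2 [2y] swap r/1=101/3836: DF=(1 − 101/3836·(0.968500))/(1+101/3836) = 1899/2000 ≈ 0.949500
step 3 [3y] bond c/1=13/400: DF=(506737/500000 − 13/400·(0.968500+0.949500))/(1+13/400) = 2303/2500 ≈ 0.921200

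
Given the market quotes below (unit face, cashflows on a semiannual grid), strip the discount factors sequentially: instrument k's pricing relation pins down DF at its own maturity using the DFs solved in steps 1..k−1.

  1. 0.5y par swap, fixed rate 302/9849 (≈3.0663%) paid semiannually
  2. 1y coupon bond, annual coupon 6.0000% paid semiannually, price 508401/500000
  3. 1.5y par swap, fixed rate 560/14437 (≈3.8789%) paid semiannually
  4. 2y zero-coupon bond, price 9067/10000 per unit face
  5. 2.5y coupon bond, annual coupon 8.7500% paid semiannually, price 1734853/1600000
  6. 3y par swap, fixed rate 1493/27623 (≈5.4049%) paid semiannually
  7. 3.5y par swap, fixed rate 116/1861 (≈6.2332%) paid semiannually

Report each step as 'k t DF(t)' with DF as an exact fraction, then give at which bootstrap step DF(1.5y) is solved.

1 1/2 9849/10000
2 1 1917/2000
3 3/2 118/125
4 2 9067/10000
5 5/2 4399/5000
6 3 8507/10000
7 7/2 2007/2500
DF(1.5y) is solved at step 3

step 1 [0.5y] swap r/2=151/9849: DF=(1 − 151/9849·(0))/(1+151/9849) = 9849/10000 ≈ 0.984900
step 2 [1y] bond c/2=3/100: DF=(508401/500000 − 3/100·(0.984900))/(1+3/100) = 1917/2000 ≈ 0.958500
step 3 [1.5y] swap r/2=280/14437: DF=(1 − 280/14437·(0.984900+0.958500))/(1+280/14437) = 118/125 ≈ 0.944000
step 4 [2y] zero: DF = P = 9067/10000 ≈ 0.906700
step 5 [2.5y] bond c/2=7/160: DF=(1734853/1600000 − 7/160·(0.984900+0.958500+0.944000+0.906700))/(1+7/160) = 4399/5000 ≈ 0.879800
step 6 [3y] swap r/2=1493/55246: DF=(1 − 1493/55246·(0.984900+0.958500+0.944000+0.906700+0.879800))/(1+1493/55246) = 8507/10000 ≈ 0.850700
step 7 [3.5y] swap r/2=58/1861: DF=(1 − 58/1861·(0.984900+0.958500+0.944000+0.906700+0.879800+0.850700))/(1+58/1861) = 2007/2500 ≈ 0.802800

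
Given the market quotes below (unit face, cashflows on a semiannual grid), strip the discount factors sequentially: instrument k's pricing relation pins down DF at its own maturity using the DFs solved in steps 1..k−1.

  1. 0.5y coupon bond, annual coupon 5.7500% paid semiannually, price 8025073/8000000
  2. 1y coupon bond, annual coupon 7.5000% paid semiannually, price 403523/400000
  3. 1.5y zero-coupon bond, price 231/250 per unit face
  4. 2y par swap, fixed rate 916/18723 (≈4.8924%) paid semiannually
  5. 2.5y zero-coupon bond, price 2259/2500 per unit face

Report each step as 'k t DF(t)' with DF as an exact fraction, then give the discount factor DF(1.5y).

1 1/2 9751/10000
2 1 9371/10000
3 3/2 231/250
4 2 2271/2500
5 5/2 2259/2500
DF(1.5y) = 231/250 ≈ 0.924000

step 1 [0.5y] bond c/2=23/800: DF=(8025073/8000000 − 23/800·(0))/(1+23/800) = 9751/10000 ≈ 0.975100
step 2 [1y] bond c/2=3/80: DF=(403523/400000 − 3/80·(0.975100))/(1+3/80) = 9371/10000 ≈ 0.937100
step 3 [1.5y] zero: DF = P = 231/250 ≈ 0.924000
step 4 [2y] swap r/2=458/18723: DF=(1 − 458/18723·(0.975100+0.937100+0.924000))/(1+458/18723) = 2271/2500 ≈ 0.908400
step 5 [2.5y] zero: DF = P = 2259/2500 ≈ 0.903600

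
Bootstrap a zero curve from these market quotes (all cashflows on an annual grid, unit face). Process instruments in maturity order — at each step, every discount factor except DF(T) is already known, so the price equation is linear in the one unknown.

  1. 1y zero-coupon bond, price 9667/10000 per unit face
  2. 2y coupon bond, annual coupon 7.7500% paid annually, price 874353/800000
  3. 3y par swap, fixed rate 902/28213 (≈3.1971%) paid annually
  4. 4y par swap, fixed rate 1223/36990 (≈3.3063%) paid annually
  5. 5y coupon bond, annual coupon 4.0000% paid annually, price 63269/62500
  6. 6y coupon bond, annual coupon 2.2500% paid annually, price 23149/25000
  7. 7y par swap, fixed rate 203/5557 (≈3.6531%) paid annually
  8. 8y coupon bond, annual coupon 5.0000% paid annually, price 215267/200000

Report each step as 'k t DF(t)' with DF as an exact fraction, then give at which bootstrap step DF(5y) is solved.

step 1 [1y] zero: DF = P = 9667/10000 ≈ 0.966700
step 2 [2y] bond c/1=31/400: DF=(874353/800000 − 31/400·(0.966700))/(1+31/400) = 1181/1250 ≈ 0.944800
step 3 [3y] swap r/1=902/28213: DF=(1 − 902/28213·(0.966700+0.944800))/(1+902/28213) = 4549/5000 ≈ 0.909800
step 4 [4y] swap r/1=1223/36990: DF=(1 − 1223/36990·(0.966700+0.944800+0.909800))/(1+1223/36990) = 8777/10000 ≈ 0.877700
step 5 [5y] bond c/1=1/25: DF=(63269/62500 − 1/25·(0.966700+0.944800+0.909800+0.877700))/(1+1/25) = 8311/10000 ≈ 0.831100
step 6 [6y] bond c/1=9/400: DF=(23149/25000 − 9/400·(0.966700+0.944800+0.909800+0.877700+0.831100))/(1+9/400) = 8059/10000 ≈ 0.805900
step 7 [7y] swap r/1=203/5557: DF=(1 − 203/5557·(0.966700+0.944800+0.909800+0.877700+0.831100+0.805900))/(1+203/5557) = 7767/10000 ≈ 0.776700
step 8 [8y] bond c/1=1/20: DF=(215267/200000 − 1/20·(0.966700+0.944800+0.909800+0.877700+0.831100+0.805900+0.776700))/(1+1/20) = 367/500 ≈ 0.734000

1 1 9667/10000
2 2 1181/1250
3 3 4549/5000
4 4 8777/10000
5 5 8311/10000
6 6 8059/10000
7 7 7767/10000
8 8 367/500
DF(5y) is solved at step 5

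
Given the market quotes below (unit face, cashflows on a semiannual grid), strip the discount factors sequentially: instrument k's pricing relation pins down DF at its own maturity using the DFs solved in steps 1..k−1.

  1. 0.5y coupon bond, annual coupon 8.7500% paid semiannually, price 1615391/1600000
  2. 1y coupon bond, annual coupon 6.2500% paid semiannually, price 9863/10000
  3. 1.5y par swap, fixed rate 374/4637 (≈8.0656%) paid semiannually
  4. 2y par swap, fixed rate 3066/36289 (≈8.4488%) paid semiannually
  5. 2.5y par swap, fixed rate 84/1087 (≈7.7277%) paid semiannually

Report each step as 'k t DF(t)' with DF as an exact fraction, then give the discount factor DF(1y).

step 1 [0.5y] bond c/2=7/160: DF=(1615391/1600000 − 7/160·(0))/(1+7/160) = 9673/10000 ≈ 0.967300
step 2 [1y] bond c/2=1/32: DF=(9863/10000 − 1/32·(0.967300))/(1+1/32) = 9271/10000 ≈ 0.927100
step 3 [1.5y] swap r/2=187/4637: DF=(1 − 187/4637·(0.967300+0.927100))/(1+187/4637) = 4439/5000 ≈ 0.887800
step 4 [2y] swap r/2=1533/36289: DF=(1 − 1533/36289·(0.967300+0.927100+0.887800))/(1+1533/36289) = 8467/10000 ≈ 0.846700
step 5 [2.5y] swap r/2=42/1087: DF=(1 − 42/1087·(0.967300+0.927100+0.887800+0.846700))/(1+42/1087) = 4139/5000 ≈ 0.827800

1 1/2 9673/10000
2 1 9271/10000
3 3/2 4439/5000
4 2 8467/10000
5 5/2 4139/5000
DF(1y) = 9271/10000 ≈ 0.927100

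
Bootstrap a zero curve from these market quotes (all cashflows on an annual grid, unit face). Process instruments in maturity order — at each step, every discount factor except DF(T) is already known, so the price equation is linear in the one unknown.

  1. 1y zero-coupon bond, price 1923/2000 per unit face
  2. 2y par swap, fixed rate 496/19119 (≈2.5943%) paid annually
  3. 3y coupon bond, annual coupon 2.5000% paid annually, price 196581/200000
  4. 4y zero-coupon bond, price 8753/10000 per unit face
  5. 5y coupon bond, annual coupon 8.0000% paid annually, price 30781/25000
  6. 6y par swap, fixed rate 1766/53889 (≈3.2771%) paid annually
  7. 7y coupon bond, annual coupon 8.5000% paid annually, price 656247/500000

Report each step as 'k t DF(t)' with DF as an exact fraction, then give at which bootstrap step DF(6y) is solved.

1 1 1923/2000
2 2 594/625
3 3 9123/10000
4 4 8753/10000
5 5 433/500
6 6 4117/5000
7 7 63/80
DF(6y) is solved at step 6

step 1 [1y] zero: DF = P = 1923/2000 ≈ 0.961500
step 2 [2y] swap r/1=496/19119: DF=(1 − 496/19119·(0.961500))/(1+496/19119) = 594/625 ≈ 0.950400
step 3 [3y] bond c/1=1/40: DF=(196581/200000 − 1/40·(0.961500+0.950400))/(1+1/40) = 9123/10000 ≈ 0.912300
step 4 [4y] zero: DF = P = 8753/10000 ≈ 0.875300
step 5 [5y] bond c/1=2/25: DF=(30781/25000 − 2/25·(0.961500+0.950400+0.912300+0.875300))/(1+2/25) = 433/500 ≈ 0.866000
step 6 [6y] swap r/1=1766/53889: DF=(1 − 1766/53889·(0.961500+0.950400+0.912300+0.875300+0.866000))/(1+1766/53889) = 4117/5000 ≈ 0.823400
step 7 [7y] bond c/1=17/200: DF=(656247/500000 − 17/200·(0.961500+0.950400+0.912300+0.875300+0.866000+0.823400))/(1+17/200) = 63/80 ≈ 0.787500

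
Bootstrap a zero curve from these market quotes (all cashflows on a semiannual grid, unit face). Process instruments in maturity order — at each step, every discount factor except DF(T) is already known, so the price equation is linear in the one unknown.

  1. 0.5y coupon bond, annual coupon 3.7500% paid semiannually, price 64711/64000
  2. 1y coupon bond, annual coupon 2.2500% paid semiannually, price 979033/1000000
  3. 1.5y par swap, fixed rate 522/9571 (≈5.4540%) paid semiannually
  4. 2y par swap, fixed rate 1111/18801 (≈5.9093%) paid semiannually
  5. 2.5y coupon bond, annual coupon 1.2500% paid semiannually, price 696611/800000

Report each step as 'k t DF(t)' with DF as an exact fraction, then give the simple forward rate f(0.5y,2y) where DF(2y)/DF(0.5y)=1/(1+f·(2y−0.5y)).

1 1/2 397/400
2 1 9571/10000
3 3/2 9217/10000
4 2 8889/10000
5 5/2 421/500
f(0.5y,2y) = ((397/400)/(8889/10000) − 1)/(3/2) = 2072/26667 ≈ 7.7699%

step 1 [0.5y] bond c/2=3/160: DF=(64711/64000 − 3/160·(0))/(1+3/160) = 397/400 ≈ 0.992500
step 2 [1y] bond c/2=9/800: DF=(979033/1000000 − 9/800·(0.992500))/(1+9/800) = 9571/10000 ≈ 0.957100
step 3 [1.5y] swap r/2=261/9571: DF=(1 − 261/9571·(0.992500+0.957100))/(1+261/9571) = 9217/10000 ≈ 0.921700
step 4 [2y] swap r/2=1111/37602: DF=(1 − 1111/37602·(0.992500+0.957100+0.921700))/(1+1111/37602) = 8889/10000 ≈ 0.888900
step 5 [2.5y] bond c/2=1/160: DF=(696611/800000 − 1/160·(0.992500+0.957100+0.921700+0.888900))/(1+1/160) = 421/500 ≈ 0.842000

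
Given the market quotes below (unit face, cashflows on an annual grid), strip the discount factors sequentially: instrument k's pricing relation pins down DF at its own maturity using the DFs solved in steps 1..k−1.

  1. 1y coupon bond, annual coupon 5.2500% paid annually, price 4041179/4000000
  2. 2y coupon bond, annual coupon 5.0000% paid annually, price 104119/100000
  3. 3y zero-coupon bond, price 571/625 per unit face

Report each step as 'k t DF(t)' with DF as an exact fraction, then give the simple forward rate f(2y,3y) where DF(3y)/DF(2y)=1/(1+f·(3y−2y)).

1 1 9599/10000
2 2 9459/10000
3 3 571/625
f(2y,3y) = ((9459/10000)/(571/625) − 1)/(1) = 323/9136 ≈ 3.5355%

step 1 [1y] bond c/1=21/400: DF=(4041179/4000000 − 21/400·(0))/(1+21/400) = 9599/10000 ≈ 0.959900
step 2 [2y] bond c/1=1/20: DF=(104119/100000 − 1/20·(0.959900))/(1+1/20) = 9459/10000 ≈ 0.945900
step 3 [3y] zero: DF = P = 571/625 ≈ 0.913600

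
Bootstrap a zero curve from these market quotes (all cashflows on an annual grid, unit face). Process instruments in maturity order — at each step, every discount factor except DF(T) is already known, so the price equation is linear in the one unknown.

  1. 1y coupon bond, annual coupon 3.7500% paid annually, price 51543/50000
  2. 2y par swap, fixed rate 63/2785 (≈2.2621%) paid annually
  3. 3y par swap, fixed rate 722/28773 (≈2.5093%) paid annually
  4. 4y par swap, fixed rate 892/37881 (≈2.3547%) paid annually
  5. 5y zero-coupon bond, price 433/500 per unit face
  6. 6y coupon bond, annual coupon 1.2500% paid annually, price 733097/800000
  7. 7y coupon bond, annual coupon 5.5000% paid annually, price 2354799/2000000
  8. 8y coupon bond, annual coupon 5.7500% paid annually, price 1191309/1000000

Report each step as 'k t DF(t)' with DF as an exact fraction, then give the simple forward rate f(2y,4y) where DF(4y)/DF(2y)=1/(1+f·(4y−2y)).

1 1 621/625
2 2 9559/10000
3 3 4639/5000
4 4 2277/2500
5 5 433/500
6 6 2119/2500
7 7 2073/2500
8 8 7823/10000
f(2y,4y) = ((9559/10000)/(2277/2500) − 1)/(2) = 41/1656 ≈ 2.4758%

step 1 [1y] bond c/1=3/80: DF=(51543/50000 − 3/80·(0))/(1+3/80) = 621/625 ≈ 0.993600
step 2 [2y] swap r/1=63/2785: DF=(1 − 63/2785·(0.993600))/(1+63/2785) = 9559/10000 ≈ 0.955900
step 3 [3y] swap r/1=722/28773: DF=(1 − 722/28773·(0.993600+0.955900))/(1+722/28773) = 4639/5000 ≈ 0.927800
step 4 [4y] swap r/1=892/37881: DF=(1 − 892/37881·(0.993600+0.955900+0.927800))/(1+892/37881) = 2277/2500 ≈ 0.910800
step 5 [5y] zero: DF = P = 433/500 ≈ 0.866000
step 6 [6y] bond c/1=1/80: DF=(733097/800000 − 1/80·(0.993600+0.955900+0.927800+0.910800+0.866000))/(1+1/80) = 2119/2500 ≈ 0.847600
step 7 [7y] bond c/1=11/200: DF=(2354799/2000000 − 11/200·(0.993600+0.955900+0.927800+0.910800+0.866000+0.847600))/(1+11/200) = 2073/2500 ≈ 0.829200
step 8 [8y] bond c/1=23/400: DF=(1191309/1000000 − 23/400·(0.993600+0.955900+0.927800+0.910800+0.866000+0.847600+0.829200))/(1+23/400) = 7823/10000 ≈ 0.782300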